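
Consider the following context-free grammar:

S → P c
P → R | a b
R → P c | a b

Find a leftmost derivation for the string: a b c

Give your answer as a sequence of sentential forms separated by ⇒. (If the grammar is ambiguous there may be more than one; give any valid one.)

S ⇒ P c ⇒ R c ⇒ a b c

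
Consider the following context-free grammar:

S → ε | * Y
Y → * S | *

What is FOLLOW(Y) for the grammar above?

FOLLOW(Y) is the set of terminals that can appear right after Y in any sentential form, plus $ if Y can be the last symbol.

We compute FOLLOW(Y) using the standard algorithm.
FOLLOW(S) starts with {$}.
FIRST(S) = {*, ε}
FIRST(Y) = {*}
FOLLOW(S) = {$}
FOLLOW(Y) = {$}
Therefore, FOLLOW(Y) = {$}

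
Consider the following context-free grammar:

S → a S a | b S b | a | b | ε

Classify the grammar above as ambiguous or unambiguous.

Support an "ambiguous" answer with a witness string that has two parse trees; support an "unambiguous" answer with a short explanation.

Unambiguous - every string in the language has a unique parse tree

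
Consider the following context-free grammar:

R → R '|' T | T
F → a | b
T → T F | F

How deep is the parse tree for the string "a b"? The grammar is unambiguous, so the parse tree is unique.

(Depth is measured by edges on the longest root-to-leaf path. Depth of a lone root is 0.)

4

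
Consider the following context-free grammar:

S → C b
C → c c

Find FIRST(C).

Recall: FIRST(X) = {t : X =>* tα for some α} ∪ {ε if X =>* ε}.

We compute FIRST(C) using the standard algorithm.
FIRST(C) = {c}
FIRST(S) = {c}
Therefore, FIRST(C) = {c}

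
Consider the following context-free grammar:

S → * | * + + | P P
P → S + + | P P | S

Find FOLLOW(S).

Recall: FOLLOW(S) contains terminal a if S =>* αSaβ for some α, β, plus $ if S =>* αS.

We compute FOLLOW(S) using the standard algorithm.
FOLLOW(S) starts with {$}.
FIRST(P) = {*}
FIRST(S) = {*}
FOLLOW(P) = {$, *, +}
FOLLOW(S) = {$, *, +}
Therefore, FOLLOW(S) = {$, *, +}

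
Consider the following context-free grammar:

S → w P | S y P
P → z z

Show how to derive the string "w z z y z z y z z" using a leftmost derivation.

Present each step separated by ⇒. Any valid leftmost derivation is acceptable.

S ⇒ S y P ⇒ S y P y P ⇒ w P y P y P ⇒ w z z y P y P ⇒ w z z y z z y P ⇒ w z z y z z y z z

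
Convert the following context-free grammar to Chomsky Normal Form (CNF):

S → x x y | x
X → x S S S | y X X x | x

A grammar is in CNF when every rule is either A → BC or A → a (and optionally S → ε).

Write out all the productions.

TX → x; TY → y; S → x; X → x; S → TX X0; X0 → TX TY; X → TX X1; X1 → S X2; X2 → S S; X → TY X3; X3 → X X4; X4 → X TX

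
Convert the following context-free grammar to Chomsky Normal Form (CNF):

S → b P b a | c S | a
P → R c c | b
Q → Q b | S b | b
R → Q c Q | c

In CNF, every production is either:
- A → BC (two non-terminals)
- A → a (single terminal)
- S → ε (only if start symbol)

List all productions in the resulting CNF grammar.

TB → b; TA → a; TC → c; S → a; P → b; Q → b; R → c; S → TB X0; X0 → P X1; X1 → TB TA; S → TC S; P → R X2; X2 → TC TC; Q → Q TB; Q → S TB; R → Q X3; X3 → TC Q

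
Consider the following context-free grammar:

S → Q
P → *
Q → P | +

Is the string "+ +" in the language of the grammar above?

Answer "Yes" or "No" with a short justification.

No - no valid derivation exists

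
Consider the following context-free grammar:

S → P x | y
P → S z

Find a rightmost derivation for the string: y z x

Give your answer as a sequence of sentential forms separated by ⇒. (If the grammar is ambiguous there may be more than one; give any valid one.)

S ⇒ P x ⇒ S z x ⇒ y z x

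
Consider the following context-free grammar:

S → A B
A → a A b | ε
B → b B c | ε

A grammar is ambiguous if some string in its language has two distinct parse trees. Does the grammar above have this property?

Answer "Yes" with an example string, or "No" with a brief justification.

No - the grammar is unambiguous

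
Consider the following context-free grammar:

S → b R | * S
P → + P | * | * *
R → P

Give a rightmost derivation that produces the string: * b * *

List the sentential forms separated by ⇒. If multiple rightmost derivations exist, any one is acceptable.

S ⇒ * S ⇒ * b R ⇒ * b P ⇒ * b * *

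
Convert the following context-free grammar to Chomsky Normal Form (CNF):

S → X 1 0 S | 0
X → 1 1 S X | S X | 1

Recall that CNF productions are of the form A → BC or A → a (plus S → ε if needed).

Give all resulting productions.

T1 → 1; T0 → 0; S → 0; X → 1; S → X X0; X0 → T1 X1; X1 → T0 S; X → T1 X2; X2 → T1 X3; X3 → S X; X → S X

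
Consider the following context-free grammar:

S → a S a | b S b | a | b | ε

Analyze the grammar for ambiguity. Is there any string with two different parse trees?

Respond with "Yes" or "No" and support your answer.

No - the grammar is unambiguous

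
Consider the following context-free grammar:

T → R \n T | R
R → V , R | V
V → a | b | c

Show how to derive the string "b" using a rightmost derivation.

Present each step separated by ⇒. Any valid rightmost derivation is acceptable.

T ⇒ R ⇒ V ⇒ b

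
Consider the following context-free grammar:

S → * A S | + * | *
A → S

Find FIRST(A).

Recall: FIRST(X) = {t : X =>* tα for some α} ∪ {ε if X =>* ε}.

We compute FIRST(A) using the standard algorithm.
FIRST(A) = {*, +}
FIRST(S) = {*, +}
Therefore, FIRST(A) = {*, +}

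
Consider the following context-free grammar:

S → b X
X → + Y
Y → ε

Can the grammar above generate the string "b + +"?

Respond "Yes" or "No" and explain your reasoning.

No - no valid derivation exists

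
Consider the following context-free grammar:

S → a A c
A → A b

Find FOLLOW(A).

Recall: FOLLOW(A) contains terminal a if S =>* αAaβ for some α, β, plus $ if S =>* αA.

We compute FOLLOW(A) using the standard algorithm.
FOLLOW(S) starts with {$}.
FIRST(A) = {}
FIRST(S) = {a}
FOLLOW(A) = {b, c}
FOLLOW(S) = {$}
Therefore, FOLLOW(A) = {b, c}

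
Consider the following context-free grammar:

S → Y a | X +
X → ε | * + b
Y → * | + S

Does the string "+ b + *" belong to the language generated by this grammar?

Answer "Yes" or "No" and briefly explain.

No - no valid derivation exists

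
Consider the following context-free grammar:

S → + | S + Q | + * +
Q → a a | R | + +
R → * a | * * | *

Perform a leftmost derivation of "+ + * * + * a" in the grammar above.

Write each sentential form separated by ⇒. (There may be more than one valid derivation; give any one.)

S ⇒ S + Q ⇒ S + Q + Q ⇒ + + Q + Q ⇒ + + R + Q ⇒ + + * * + Q ⇒ + + * * + R ⇒ + + * * + * a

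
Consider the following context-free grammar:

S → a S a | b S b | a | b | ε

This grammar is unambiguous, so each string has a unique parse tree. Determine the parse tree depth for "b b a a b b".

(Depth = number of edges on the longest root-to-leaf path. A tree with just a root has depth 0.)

4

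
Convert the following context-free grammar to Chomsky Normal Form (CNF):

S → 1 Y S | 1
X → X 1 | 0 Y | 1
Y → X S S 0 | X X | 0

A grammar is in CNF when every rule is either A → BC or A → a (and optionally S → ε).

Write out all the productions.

T1 → 1; S → 1; T0 → 0; X → 1; Y → 0; S → T1 X0; X0 → Y S; X → X T1; X → T0 Y; Y → X X1; X1 → S X2; X2 → S T0; Y → X X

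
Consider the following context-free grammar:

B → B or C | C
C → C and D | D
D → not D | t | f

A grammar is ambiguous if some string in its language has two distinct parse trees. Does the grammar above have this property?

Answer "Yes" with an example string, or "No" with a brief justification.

No - the grammar is unambiguous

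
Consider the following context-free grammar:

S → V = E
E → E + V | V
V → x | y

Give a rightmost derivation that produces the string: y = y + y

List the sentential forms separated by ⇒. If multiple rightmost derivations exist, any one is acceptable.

S ⇒ V = E ⇒ V = E + V ⇒ V = E + y ⇒ V = V + y ⇒ V = y + y ⇒ y = y + y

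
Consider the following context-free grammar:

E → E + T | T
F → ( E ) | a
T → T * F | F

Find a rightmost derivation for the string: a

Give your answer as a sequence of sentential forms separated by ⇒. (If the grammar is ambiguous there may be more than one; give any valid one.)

E ⇒ T ⇒ F ⇒ a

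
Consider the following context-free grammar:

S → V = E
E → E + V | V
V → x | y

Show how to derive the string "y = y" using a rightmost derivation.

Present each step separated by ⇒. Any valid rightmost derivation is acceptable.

S ⇒ V = E ⇒ V = V ⇒ V = y ⇒ y = y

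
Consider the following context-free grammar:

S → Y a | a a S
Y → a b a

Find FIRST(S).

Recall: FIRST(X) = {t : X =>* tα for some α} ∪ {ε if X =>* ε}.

We compute FIRST(S) using the standard algorithm.
FIRST(S) = {a}
FIRST(Y) = {a}
Therefore, FIRST(S) = {a}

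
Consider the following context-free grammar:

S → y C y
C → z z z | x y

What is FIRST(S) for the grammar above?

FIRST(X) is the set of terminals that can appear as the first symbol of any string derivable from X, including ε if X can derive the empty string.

We compute FIRST(S) using the standard algorithm.
FIRST(C) = {x, z}
FIRST(S) = {y}
Therefore, FIRST(S) = {y}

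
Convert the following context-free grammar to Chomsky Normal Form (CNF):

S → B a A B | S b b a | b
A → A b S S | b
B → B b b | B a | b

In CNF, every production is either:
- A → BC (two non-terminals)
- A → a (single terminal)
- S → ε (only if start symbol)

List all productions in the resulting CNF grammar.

TA → a; TB → b; S → b; A → b; B → b; S → B X0; X0 → TA X1; X1 → A B; S → S X2; X2 → TB X3; X3 → TB TA; A → A X4; X4 → TB X5; X5 → S S; B → B X6; X6 → TB TB; B → B TA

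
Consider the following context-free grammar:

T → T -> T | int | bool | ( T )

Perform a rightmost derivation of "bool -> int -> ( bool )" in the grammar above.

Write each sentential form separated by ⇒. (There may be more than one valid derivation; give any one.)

T ⇒ T -> T ⇒ T -> T -> T ⇒ T -> T -> ( T ) ⇒ T -> T -> ( bool ) ⇒ T -> int -> ( bool ) ⇒ bool -> int -> ( bool )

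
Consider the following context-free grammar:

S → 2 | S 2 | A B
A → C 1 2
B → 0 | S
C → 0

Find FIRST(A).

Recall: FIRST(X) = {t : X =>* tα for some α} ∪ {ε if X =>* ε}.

We compute FIRST(A) using the standard algorithm.
FIRST(A) = {0}
FIRST(B) = {0, 2}
FIRST(C) = {0}
FIRST(S) = {0, 2}
Therefore, FIRST(A) = {0}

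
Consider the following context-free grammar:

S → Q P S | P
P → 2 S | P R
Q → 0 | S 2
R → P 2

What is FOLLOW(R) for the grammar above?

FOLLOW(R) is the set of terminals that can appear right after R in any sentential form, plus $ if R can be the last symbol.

We compute FOLLOW(R) using the standard algorithm.
FOLLOW(S) starts with {$}.
FIRST(P) = {2}
FIRST(Q) = {0, 2}
FIRST(R) = {2}
FIRST(S) = {0, 2}
FOLLOW(P) = {$, 0, 2}
FOLLOW(Q) = {2}
FOLLOW(R) = {$, 0, 2}
FOLLOW(S) = {$, 0, 2}
Therefore, FOLLOW(R) = {$, 0, 2}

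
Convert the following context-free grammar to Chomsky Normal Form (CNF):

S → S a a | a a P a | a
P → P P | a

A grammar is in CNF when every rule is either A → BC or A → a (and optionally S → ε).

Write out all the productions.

TA → a; S → a; P → a; S → S X0; X0 → TA TA; S → TA X1; X1 → TA X2; X2 → P TA; P → P P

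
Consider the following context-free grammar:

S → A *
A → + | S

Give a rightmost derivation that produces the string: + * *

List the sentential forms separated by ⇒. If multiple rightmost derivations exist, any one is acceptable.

S ⇒ A * ⇒ S * ⇒ A * * ⇒ + * *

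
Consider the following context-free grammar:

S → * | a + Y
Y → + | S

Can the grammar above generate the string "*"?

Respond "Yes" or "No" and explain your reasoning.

Yes - a valid derivation exists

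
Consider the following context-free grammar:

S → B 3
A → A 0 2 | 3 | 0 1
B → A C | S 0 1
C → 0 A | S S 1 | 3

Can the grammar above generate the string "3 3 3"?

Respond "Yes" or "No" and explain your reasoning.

Yes - a valid derivation exists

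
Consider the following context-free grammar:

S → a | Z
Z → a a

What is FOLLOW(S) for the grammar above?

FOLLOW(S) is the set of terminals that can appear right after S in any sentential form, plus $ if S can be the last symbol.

We compute FOLLOW(S) using the standard algorithm.
FOLLOW(S) starts with {$}.
FIRST(S) = {a}
FIRST(Z) = {a}
FOLLOW(S) = {$}
FOLLOW(Z) = {$}
Therefore, FOLLOW(S) = {$}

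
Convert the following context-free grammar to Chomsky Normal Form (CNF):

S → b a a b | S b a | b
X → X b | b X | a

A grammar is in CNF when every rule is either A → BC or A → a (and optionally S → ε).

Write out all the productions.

TB → b; TA → a; S → b; X → a; S → TB X0; X0 → TA X1; X1 → TA TB; S → S X2; X2 → TB TA; X → X TB; X → TB X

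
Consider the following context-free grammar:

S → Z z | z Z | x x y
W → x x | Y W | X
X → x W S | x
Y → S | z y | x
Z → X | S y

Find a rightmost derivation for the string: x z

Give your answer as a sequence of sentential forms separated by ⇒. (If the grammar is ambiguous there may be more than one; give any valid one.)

S ⇒ Z z ⇒ X z ⇒ x z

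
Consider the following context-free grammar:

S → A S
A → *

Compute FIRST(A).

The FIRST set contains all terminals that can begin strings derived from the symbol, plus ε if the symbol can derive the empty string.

We compute FIRST(A) using the standard algorithm.
FIRST(A) = {*}
FIRST(S) = {*}
Therefore, FIRST(A) = {*}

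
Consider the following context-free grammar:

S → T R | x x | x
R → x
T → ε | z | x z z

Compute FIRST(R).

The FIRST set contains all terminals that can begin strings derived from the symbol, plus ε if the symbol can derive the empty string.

We compute FIRST(R) using the standard algorithm.
FIRST(R) = {x}
FIRST(S) = {x, z}
FIRST(T) = {x, z, ε}
Therefore, FIRST(R) = {x}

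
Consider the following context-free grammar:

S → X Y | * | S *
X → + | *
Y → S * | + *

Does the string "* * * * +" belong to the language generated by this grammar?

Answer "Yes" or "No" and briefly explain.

No - no valid derivation exists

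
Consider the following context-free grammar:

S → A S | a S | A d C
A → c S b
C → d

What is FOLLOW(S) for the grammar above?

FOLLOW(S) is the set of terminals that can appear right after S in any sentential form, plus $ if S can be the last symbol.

We compute FOLLOW(S) using the standard algorithm.
FOLLOW(S) starts with {$}.
FIRST(A) = {c}
FIRST(C) = {d}
FIRST(S) = {a, c}
FOLLOW(A) = {a, c, d}
FOLLOW(C) = {$, b}
FOLLOW(S) = {$, b}
Therefore, FOLLOW(S) = {$, b}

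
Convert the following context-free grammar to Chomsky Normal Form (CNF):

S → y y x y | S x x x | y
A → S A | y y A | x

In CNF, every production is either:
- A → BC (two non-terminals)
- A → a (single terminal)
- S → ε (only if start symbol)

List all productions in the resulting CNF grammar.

TY → y; TX → x; S → y; A → x; S → TY X0; X0 → TY X1; X1 → TX TY; S → S X2; X2 → TX X3; X3 → TX TX; A → S A; A → TY X4; X4 → TY A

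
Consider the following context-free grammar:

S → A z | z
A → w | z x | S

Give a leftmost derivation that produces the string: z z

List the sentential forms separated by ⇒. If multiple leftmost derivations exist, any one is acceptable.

S ⇒ A z ⇒ S z ⇒ z z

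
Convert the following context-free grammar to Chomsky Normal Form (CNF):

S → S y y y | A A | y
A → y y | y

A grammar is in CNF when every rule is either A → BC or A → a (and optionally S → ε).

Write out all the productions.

TY → y; S → y; A → y; S → S X0; X0 → TY X1; X1 → TY TY; S → A A; A → TY TY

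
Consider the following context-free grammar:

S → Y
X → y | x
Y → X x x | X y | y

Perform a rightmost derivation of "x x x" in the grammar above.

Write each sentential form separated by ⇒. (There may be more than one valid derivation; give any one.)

S ⇒ Y ⇒ X x x ⇒ x x x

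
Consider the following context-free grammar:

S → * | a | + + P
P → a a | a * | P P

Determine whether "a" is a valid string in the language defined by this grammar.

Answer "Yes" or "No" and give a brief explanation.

Yes - a valid derivation exists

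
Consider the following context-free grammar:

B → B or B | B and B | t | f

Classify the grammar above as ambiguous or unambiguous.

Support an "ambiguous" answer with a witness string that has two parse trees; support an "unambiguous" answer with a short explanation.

Ambiguous - the string 't or t or t and t and t' has two distinct parse trees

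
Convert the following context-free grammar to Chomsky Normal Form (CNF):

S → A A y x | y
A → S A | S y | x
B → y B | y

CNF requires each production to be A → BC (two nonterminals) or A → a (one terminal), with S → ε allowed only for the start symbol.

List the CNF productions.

TY → y; TX → x; S → y; A → x; B → y; S → A X0; X0 → A X1; X1 → TY TX; A → S A; A → S TY; B → TY B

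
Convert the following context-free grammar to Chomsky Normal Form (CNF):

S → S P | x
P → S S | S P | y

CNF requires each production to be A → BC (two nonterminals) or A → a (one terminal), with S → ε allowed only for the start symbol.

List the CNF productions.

S → x; P → y; S → S P; P → S S; P → S P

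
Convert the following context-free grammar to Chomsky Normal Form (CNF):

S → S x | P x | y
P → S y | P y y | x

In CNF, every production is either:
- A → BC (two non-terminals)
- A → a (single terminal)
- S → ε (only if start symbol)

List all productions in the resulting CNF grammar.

TX → x; S → y; TY → y; P → x; S → S TX; S → P TX; P → S TY; P → P X0; X0 → TY TY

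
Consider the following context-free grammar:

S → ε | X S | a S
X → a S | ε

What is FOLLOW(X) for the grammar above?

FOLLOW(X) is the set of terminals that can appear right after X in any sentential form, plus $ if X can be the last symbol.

We compute FOLLOW(X) using the standard algorithm.
FOLLOW(S) starts with {$}.
FIRST(S) = {a, ε}
FIRST(X) = {a, ε}
FOLLOW(S) = {$, a}
FOLLOW(X) = {$, a}
Therefore, FOLLOW(X) = {$, a}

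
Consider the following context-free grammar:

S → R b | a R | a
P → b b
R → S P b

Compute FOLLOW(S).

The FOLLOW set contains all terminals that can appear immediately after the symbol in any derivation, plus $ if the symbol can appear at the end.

We compute FOLLOW(S) using the standard algorithm.
FOLLOW(S) starts with {$}.
FIRST(P) = {b}
FIRST(R) = {a}
FIRST(S) = {a}
FOLLOW(P) = {b}
FOLLOW(R) = {$, b}
FOLLOW(S) = {$, b}
Therefore, FOLLOW(S) = {$, b}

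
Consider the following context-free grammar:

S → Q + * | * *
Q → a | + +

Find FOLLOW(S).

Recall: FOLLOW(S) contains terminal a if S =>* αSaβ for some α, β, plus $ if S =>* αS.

We compute FOLLOW(S) using the standard algorithm.
FOLLOW(S) starts with {$}.
FIRST(Q) = {+, a}
FIRST(S) = {*, +, a}
FOLLOW(Q) = {+}
FOLLOW(S) = {$}
Therefore, FOLLOW(S) = {$}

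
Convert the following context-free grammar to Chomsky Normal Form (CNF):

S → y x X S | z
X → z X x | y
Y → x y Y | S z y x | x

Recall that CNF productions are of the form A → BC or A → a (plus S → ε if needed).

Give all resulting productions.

TY → y; TX → x; S → z; TZ → z; X → y; Y → x; S → TY X0; X0 → TX X1; X1 → X S; X → TZ X2; X2 → X TX; Y → TX X3; X3 → TY Y; Y → S X4; X4 → TZ X5; X5 → TY TX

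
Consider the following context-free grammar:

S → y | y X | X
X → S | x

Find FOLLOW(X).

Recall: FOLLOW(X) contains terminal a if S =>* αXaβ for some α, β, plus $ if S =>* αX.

We compute FOLLOW(X) using the standard algorithm.
FOLLOW(S) starts with {$}.
FIRST(S) = {x, y}
FIRST(X) = {x, y}
FOLLOW(S) = {$}
FOLLOW(X) = {$}
Therefore, FOLLOW(X) = {$}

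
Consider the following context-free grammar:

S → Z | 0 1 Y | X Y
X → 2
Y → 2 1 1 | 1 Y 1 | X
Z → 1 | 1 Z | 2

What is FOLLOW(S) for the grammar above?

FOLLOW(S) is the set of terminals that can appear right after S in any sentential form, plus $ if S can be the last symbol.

We compute FOLLOW(S) using the standard algorithm.
FOLLOW(S) starts with {$}.
FIRST(S) = {0, 1, 2}
FIRST(X) = {2}
FIRST(Y) = {1, 2}
FIRST(Z) = {1, 2}
FOLLOW(S) = {$}
FOLLOW(X) = {$, 1, 2}
FOLLOW(Y) = {$, 1}
FOLLOW(Z) = {$}
Therefore, FOLLOW(S) = {$}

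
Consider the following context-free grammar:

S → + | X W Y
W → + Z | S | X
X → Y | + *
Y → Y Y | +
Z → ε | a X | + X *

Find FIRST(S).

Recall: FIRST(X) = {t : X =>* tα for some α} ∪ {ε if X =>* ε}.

We compute FIRST(S) using the standard algorithm.
FIRST(S) = {+}
FIRST(W) = {+}
FIRST(X) = {+}
FIRST(Y) = {+}
FIRST(Z) = {+, a, ε}
Therefore, FIRST(S) = {+}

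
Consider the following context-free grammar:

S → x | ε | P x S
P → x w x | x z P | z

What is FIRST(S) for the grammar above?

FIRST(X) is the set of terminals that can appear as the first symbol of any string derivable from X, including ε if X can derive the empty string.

We compute FIRST(S) using the standard algorithm.
FIRST(P) = {x, z}
FIRST(S) = {x, z, ε}
Therefore, FIRST(S) = {x, z, ε}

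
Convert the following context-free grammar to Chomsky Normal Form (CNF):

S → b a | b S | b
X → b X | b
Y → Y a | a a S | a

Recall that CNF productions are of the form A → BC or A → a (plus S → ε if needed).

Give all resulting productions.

TB → b; TA → a; S → b; X → b; Y → a; S → TB TA; S → TB S; X → TB X; Y → Y TA; Y → TA X0; X0 → TA S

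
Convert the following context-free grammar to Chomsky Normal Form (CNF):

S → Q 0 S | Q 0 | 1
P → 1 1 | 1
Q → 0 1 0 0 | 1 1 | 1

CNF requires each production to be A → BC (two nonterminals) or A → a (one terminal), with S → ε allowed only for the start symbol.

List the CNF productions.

T0 → 0; S → 1; T1 → 1; P → 1; Q → 1; S → Q X0; X0 → T0 S; S → Q T0; P → T1 T1; Q → T0 X1; X1 → T1 X2; X2 → T0 T0; Q → T1 T1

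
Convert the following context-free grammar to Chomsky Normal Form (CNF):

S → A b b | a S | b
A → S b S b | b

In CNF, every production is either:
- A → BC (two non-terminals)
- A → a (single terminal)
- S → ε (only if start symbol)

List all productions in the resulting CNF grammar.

TB → b; TA → a; S → b; A → b; S → A X0; X0 → TB TB; S → TA S; A → S X1; X1 → TB X2; X2 → S TB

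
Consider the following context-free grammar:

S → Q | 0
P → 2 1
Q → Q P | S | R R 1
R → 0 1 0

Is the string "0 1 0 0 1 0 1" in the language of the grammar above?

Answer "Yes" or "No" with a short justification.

Yes - a valid derivation exists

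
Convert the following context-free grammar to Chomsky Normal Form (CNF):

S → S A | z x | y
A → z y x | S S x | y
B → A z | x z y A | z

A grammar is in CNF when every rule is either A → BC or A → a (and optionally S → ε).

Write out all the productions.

TZ → z; TX → x; S → y; TY → y; A → y; B → z; S → S A; S → TZ TX; A → TZ X0; X0 → TY TX; A → S X1; X1 → S TX; B → A TZ; B → TX X2; X2 → TZ X3; X3 → TY A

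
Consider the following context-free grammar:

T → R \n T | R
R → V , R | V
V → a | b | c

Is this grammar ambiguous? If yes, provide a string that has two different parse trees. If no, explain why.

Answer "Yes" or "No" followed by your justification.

No - the grammar is unambiguous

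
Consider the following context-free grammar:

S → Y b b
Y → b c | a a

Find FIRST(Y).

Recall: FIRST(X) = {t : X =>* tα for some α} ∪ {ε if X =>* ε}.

We compute FIRST(Y) using the standard algorithm.
FIRST(S) = {a, b}
FIRST(Y) = {a, b}
Therefore, FIRST(Y) = {a, b}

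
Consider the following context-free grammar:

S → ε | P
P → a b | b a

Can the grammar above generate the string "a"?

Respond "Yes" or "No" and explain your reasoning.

No - no valid derivation exists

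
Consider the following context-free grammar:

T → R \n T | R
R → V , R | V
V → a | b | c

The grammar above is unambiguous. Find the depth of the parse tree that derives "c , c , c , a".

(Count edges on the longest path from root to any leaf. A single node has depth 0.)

6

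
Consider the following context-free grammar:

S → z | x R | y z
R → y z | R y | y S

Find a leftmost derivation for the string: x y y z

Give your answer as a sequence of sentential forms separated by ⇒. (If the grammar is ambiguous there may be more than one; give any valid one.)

S ⇒ x R ⇒ x y S ⇒ x y y z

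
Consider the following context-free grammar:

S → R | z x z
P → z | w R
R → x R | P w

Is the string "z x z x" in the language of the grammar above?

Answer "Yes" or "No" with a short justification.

No - no valid derivation exists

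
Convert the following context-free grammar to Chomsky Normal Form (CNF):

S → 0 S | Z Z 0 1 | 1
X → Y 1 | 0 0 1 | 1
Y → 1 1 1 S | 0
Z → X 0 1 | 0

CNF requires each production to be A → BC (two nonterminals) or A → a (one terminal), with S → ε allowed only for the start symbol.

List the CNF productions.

T0 → 0; T1 → 1; S → 1; X → 1; Y → 0; Z → 0; S → T0 S; S → Z X0; X0 → Z X1; X1 → T0 T1; X → Y T1; X → T0 X2; X2 → T0 T1; Y → T1 X3; X3 → T1 X4; X4 → T1 S; Z → X X5; X5 → T0 T1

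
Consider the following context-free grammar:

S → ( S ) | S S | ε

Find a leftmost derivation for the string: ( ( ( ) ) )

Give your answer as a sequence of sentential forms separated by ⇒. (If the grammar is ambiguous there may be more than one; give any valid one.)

S ⇒ ( S ) ⇒ ( ( S ) ) ⇒ ( ( ( S ) ) ) ⇒ ( ( ( ) ) )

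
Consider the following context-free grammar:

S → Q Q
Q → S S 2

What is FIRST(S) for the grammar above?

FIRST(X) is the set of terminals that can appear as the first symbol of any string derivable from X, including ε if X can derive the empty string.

We compute FIRST(S) using the standard algorithm.
FIRST(Q) = {}
FIRST(S) = {}
Therefore, FIRST(S) = {}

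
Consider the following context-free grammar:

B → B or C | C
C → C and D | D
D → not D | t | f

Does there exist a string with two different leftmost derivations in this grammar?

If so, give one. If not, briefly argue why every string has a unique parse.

No - every string in the language has a unique leftmost derivation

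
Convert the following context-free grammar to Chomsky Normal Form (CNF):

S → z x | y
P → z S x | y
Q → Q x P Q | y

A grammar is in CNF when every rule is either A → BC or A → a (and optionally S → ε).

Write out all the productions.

TZ → z; TX → x; S → y; P → y; Q → y; S → TZ TX; P → TZ X0; X0 → S TX; Q → Q X1; X1 → TX X2; X2 → P Q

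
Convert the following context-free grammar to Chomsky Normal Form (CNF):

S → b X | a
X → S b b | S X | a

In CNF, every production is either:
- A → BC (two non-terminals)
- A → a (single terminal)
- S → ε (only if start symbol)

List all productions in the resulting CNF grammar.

TB → b; S → a; X → a; S → TB X; X → S X0; X0 → TB TB; X → S X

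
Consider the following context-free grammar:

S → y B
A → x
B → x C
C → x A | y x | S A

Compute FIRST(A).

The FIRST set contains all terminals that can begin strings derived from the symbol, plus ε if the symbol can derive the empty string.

We compute FIRST(A) using the standard algorithm.
FIRST(A) = {x}
FIRST(B) = {x}
FIRST(C) = {x, y}
FIRST(S) = {y}
Therefore, FIRST(A) = {x}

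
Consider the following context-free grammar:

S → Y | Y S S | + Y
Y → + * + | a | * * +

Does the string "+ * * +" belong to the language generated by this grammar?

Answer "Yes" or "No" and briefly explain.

Yes - a valid derivation exists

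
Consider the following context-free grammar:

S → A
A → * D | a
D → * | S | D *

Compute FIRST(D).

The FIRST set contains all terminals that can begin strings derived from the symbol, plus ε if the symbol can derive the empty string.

We compute FIRST(D) using the standard algorithm.
FIRST(A) = {*, a}
FIRST(D) = {*, a}
FIRST(S) = {*, a}
Therefore, FIRST(D) = {*, a}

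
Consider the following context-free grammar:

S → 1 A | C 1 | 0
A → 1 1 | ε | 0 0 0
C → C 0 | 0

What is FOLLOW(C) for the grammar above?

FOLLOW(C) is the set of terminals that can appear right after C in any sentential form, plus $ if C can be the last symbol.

We compute FOLLOW(C) using the standard algorithm.
FOLLOW(S) starts with {$}.
FIRST(A) = {0, 1, ε}
FIRST(C) = {0}
FIRST(S) = {0, 1}
FOLLOW(A) = {$}
FOLLOW(C) = {0, 1}
FOLLOW(S) = {$}
Therefore, FOLLOW(C) = {0, 1}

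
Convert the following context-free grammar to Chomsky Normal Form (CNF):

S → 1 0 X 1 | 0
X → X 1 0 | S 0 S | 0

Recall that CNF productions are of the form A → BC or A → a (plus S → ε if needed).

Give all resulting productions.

T1 → 1; T0 → 0; S → 0; X → 0; S → T1 X0; X0 → T0 X1; X1 → X T1; X → X X2; X2 → T1 T0; X → S X3; X3 → T0 S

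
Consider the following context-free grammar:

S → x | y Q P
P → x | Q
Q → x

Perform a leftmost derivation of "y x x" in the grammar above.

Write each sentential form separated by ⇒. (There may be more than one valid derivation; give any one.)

S ⇒ y Q P ⇒ y x P ⇒ y x x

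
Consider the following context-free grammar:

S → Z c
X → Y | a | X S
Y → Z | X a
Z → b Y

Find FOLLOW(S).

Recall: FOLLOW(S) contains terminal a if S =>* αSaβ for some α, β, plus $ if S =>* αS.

We compute FOLLOW(S) using the standard algorithm.
FOLLOW(S) starts with {$}.
FIRST(S) = {b}
FIRST(X) = {a, b}
FIRST(Y) = {a, b}
FIRST(Z) = {b}
FOLLOW(S) = {$, a, b}
FOLLOW(X) = {a, b}
FOLLOW(Y) = {a, b, c}
FOLLOW(Z) = {a, b, c}
Therefore, FOLLOW(S) = {$, a, b}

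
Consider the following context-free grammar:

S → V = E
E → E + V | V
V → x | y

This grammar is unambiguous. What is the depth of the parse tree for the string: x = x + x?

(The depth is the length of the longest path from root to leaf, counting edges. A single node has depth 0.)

4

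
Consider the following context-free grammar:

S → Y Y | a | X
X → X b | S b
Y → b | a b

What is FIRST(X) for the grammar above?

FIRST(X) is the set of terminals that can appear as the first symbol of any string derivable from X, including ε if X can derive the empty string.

We compute FIRST(X) using the standard algorithm.
FIRST(S) = {a, b}
FIRST(X) = {a, b}
FIRST(Y) = {a, b}
Therefore, FIRST(X) = {a, b}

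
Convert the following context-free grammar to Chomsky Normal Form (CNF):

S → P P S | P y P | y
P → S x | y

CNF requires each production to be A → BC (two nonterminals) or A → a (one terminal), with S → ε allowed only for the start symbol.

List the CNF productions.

TY → y; S → y; TX → x; P → y; S → P X0; X0 → P S; S → P X1; X1 → TY P; P → S TX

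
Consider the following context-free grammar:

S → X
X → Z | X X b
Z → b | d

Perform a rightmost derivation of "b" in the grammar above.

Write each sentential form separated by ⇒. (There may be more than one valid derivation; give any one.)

S ⇒ X ⇒ Z ⇒ b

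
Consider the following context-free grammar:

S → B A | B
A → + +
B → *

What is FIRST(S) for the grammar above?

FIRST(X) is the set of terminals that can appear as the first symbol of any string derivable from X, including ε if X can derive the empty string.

We compute FIRST(S) using the standard algorithm.
FIRST(A) = {+}
FIRST(B) = {*}
FIRST(S) = {*}
Therefore, FIRST(S) = {*}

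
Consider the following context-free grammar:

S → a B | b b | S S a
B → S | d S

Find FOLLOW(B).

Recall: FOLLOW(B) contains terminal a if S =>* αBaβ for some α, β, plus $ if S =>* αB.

We compute FOLLOW(B) using the standard algorithm.
FOLLOW(S) starts with {$}.
FIRST(B) = {a, b, d}
FIRST(S) = {a, b}
FOLLOW(B) = {$, a, b}
FOLLOW(S) = {$, a, b}
Therefore, FOLLOW(B) = {$, a, b}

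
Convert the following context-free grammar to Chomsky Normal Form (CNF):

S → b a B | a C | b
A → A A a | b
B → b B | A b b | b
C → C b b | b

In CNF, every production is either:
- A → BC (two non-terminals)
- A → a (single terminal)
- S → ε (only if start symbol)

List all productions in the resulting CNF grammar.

TB → b; TA → a; S → b; A → b; B → b; C → b; S → TB X0; X0 → TA B; S → TA C; A → A X1; X1 → A TA; B → TB B; B → A X2; X2 → TB TB; C → C X3; X3 → TB TB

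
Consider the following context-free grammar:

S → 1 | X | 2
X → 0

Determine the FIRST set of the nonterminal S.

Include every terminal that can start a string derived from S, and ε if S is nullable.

We compute FIRST(S) using the standard algorithm.
FIRST(S) = {0, 1, 2}
FIRST(X) = {0}
Therefore, FIRST(S) = {0, 1, 2}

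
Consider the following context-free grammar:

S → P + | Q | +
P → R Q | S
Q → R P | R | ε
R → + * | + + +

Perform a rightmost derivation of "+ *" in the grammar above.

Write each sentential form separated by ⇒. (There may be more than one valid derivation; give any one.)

S ⇒ Q ⇒ R ⇒ + *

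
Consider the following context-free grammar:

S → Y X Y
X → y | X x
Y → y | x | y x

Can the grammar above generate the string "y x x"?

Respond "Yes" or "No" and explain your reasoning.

No - no valid derivation exists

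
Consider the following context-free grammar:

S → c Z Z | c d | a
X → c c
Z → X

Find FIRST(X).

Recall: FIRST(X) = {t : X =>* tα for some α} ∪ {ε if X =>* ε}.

We compute FIRST(X) using the standard algorithm.
FIRST(S) = {a, c}
FIRST(X) = {c}
FIRST(Z) = {c}
Therefore, FIRST(X) = {c}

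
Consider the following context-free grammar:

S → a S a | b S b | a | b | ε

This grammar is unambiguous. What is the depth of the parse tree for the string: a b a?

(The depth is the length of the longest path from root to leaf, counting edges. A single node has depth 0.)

2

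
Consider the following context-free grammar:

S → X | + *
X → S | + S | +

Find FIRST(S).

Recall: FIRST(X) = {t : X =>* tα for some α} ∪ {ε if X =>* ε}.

We compute FIRST(S) using the standard algorithm.
FIRST(S) = {+}
FIRST(X) = {+}
Therefore, FIRST(S) = {+}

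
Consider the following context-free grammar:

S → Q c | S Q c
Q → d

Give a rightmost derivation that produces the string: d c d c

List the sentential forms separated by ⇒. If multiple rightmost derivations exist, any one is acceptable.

S ⇒ S Q c ⇒ S d c ⇒ Q c d c ⇒ d c d c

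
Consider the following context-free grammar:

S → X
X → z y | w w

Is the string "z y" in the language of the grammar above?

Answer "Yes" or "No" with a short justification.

Yes - a valid derivation exists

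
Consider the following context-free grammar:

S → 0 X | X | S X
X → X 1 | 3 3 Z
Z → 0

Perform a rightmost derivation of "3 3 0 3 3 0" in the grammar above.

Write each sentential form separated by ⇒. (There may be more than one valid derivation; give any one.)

S ⇒ S X ⇒ S 3 3 Z ⇒ S 3 3 0 ⇒ X 3 3 0 ⇒ 3 3 Z 3 3 0 ⇒ 3 3 0 3 3 0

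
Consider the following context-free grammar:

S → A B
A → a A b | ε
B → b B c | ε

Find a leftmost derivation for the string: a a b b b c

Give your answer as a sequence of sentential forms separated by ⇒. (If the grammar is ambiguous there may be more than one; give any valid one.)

S ⇒ A B ⇒ a A b B ⇒ a a A b b B ⇒ a a b b B ⇒ a a b b b B c ⇒ a a b b b c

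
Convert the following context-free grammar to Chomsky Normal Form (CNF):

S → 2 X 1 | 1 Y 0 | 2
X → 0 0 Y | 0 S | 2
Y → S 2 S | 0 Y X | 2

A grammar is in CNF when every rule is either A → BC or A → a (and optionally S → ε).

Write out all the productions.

T2 → 2; T1 → 1; T0 → 0; S → 2; X → 2; Y → 2; S → T2 X0; X0 → X T1; S → T1 X1; X1 → Y T0; X → T0 X2; X2 → T0 Y; X → T0 S; Y → S X3; X3 → T2 S; Y → T0 X4; X4 → Y X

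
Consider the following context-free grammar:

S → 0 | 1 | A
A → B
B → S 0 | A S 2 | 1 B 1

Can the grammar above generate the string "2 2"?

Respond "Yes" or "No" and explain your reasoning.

No - no valid derivation exists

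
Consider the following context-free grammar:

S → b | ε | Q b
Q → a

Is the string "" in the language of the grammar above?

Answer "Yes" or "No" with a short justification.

Yes - a valid derivation exists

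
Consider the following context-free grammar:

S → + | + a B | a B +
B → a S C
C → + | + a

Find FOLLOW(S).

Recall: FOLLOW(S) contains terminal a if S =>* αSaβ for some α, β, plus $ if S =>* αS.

We compute FOLLOW(S) using the standard algorithm.
FOLLOW(S) starts with {$}.
FIRST(B) = {a}
FIRST(C) = {+}
FIRST(S) = {+, a}
FOLLOW(B) = {$, +}
FOLLOW(C) = {$, +}
FOLLOW(S) = {$, +}
Therefore, FOLLOW(S) = {$, +}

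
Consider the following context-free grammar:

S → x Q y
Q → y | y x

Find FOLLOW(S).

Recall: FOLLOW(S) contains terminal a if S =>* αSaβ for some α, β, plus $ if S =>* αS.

We compute FOLLOW(S) using the standard algorithm.
FOLLOW(S) starts with {$}.
FIRST(Q) = {y}
FIRST(S) = {x}
FOLLOW(Q) = {y}
FOLLOW(S) = {$}
Therefore, FOLLOW(S) = {$}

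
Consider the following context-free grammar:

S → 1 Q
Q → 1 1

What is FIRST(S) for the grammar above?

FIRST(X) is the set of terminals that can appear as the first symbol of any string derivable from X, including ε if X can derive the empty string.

We compute FIRST(S) using the standard algorithm.
FIRST(Q) = {1}
FIRST(S) = {1}
Therefore, FIRST(S) = {1}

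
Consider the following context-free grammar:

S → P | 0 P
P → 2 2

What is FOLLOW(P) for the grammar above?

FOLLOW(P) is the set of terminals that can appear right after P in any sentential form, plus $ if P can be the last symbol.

We compute FOLLOW(P) using the standard algorithm.
FOLLOW(S) starts with {$}.
FIRST(P) = {2}
FIRST(S) = {0, 2}
FOLLOW(P) = {$}
FOLLOW(S) = {$}
Therefore, FOLLOW(P) = {$}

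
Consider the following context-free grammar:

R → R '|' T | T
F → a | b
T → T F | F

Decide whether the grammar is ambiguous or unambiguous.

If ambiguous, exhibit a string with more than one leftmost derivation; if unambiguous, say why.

Unambiguous - every string in the language has a unique leftmost derivation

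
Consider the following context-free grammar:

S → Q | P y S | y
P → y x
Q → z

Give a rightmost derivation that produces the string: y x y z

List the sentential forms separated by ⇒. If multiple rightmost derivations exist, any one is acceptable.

S ⇒ P y S ⇒ P y Q ⇒ P y z ⇒ y x y z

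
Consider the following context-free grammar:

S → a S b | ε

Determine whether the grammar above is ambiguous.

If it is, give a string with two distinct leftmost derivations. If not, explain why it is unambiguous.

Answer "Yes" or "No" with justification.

No - the grammar is unambiguous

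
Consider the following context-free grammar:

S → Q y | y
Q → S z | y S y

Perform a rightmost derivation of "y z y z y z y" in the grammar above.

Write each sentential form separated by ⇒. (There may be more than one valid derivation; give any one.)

S ⇒ Q y ⇒ S z y ⇒ Q y z y ⇒ S z y z y ⇒ Q y z y z y ⇒ S z y z y z y ⇒ y z y z y z y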